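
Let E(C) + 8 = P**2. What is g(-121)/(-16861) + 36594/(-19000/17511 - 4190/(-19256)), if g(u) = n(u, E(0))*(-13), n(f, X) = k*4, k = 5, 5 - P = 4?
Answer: -8001966533656444/189681652135 ≈ -42186.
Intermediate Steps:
P = 1 (P = 5 - 1*4 = 5 - 4 = 1)
E(C) = -7 (E(C) = -8 + 1**2 = -8 + 1 = -7)
n(f, X) = 20 (n(f, X) = 5*4 = 20)
g(u) = -260 (g(u) = 20*(-13) = -260)
g(-121)/(-16861) + 36594/(-19000/17511 - 4190/(-19256)) = -260/(-16861) + 36594/(-19000/17511 - 4190/(-19256)) = -260*(-1/16861) + 36594/(-19000*1/17511 - 4190*(-1/19256)) = 20/1297 + 36594/(-19000/17511 + 2095/9628) = 20/1297 + 36594/(-146246455/168595908) = 20/1297 + 36594*(-168595908/146246455) = 20/1297 - 6169598657352/146246455 = -8001966533656444/189681652135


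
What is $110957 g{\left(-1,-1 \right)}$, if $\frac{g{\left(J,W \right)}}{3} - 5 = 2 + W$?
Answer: $1997226$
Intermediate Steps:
$g{\left(J,W \right)} = 21 + 3 W$ ($g{\left(J,W \right)} = 15 + 3 \left(2 + W\right) = 15 + \left(6 + 3 W\right) = 21 + 3 W$)
$110957 g{\left(-1,-1 \right)} = 110957 \left(21 + 3 \left(-1\right)\right) = 110957 \left(21 - 3\right) = 110957 \cdot 18 = 1997226$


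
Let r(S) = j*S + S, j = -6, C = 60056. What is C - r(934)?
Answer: 64726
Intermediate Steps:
r(S) = -5*S (r(S) = -6*S + S = -5*S)
C - r(934) = 60056 - (-5)*934 = 60056 - 1*(-4670) = 60056 + 4670 = 64726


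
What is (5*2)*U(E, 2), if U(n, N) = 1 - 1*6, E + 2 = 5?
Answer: -50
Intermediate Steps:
E = 3 (E = -2 + 5 = 3)
U(n, N) = -5 (U(n, N) = 1 - 6 = -5)
(5*2)*U(E, 2) = (5*2)*(-5) = 10*(-5) = -50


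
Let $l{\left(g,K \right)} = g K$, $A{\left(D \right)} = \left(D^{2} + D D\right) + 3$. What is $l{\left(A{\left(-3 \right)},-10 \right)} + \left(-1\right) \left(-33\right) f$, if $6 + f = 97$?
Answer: $2793$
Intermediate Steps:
$f = 91$ ($f = -6 + 97 = 91$)
$A{\left(D \right)} = 3 + 2 D^{2}$ ($A{\left(D \right)} = \left(D^{2} + D^{2}\right) + 3 = 2 D^{2} + 3 = 3 + 2 D^{2}$)
$l{\left(g,K \right)} = K g$
$l{\left(A{\left(-3 \right)},-10 \right)} + \left(-1\right) \left(-33\right) f = - 10 \left(3 + 2 \left(-3\right)^{2}\right) + \left(-1\right) \left(-33\right) 91 = - 10 \left(3 + 2 \cdot 9\right) + 33 \cdot 91 = - 10 \left(3 + 18\right) + 3003 = \left(-10\right) 21 + 3003 = -210 + 3003 = 2793$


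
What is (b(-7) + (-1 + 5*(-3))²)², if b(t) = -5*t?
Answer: 84681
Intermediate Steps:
(b(-7) + (-1 + 5*(-3))²)² = (-5*(-7) + (-1 + 5*(-3))²)² = (35 + (-1 - 15)²)² = (35 + (-16)²)² = (35 + 256)² = 291² = 84681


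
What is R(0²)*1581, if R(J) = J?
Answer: 0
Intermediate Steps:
R(0²)*1581 = 0²*1581 = 0*1581 = 0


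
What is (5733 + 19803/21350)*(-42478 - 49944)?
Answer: -808160103069/1525 ≈ -5.2994e+8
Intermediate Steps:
(5733 + 19803/21350)*(-42478 - 49944) = (5733 + 19803*(1/21350))*(-92422) = (5733 + 2829/3050)*(-92422) = (17488479/3050)*(-92422) = -808160103069/1525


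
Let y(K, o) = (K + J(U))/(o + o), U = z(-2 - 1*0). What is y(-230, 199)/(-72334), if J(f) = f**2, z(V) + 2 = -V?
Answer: 115/14394466 ≈ 7.9892e-6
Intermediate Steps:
z(V) = -2 - V
U = 0 (U = -2 - (-2 - 1*0) = -2 - (-2 + 0) = -2 - 1*(-2) = -2 + 2 = 0)
y(K, o) = K/(2*o) (y(K, o) = (K + 0**2)/(o + o) = (K + 0)/((2*o)) = K*(1/(2*o)) = K/(2*o))
y(-230, 199)/(-72334) = ((1/2)*(-230)/199)/(-72334) = ((1/2)*(-230)*(1/199))*(-1/72334) = -115/199*(-1/72334) = 115/14394466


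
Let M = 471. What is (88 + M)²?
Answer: 312481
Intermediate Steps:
(88 + M)² = (88 + 471)² = 559² = 312481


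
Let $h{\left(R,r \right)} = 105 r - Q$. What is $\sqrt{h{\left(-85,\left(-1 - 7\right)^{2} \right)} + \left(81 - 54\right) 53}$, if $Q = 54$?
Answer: $\sqrt{8097} \approx 89.983$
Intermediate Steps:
$h{\left(R,r \right)} = -54 + 105 r$ ($h{\left(R,r \right)} = 105 r - 54 = -54 + 105 r$)
$\sqrt{h{\left(-85,\left(-1 - 7\right)^{2} \right)} + \left(81 - 54\right) 53} = \sqrt{\left(-54 + 105 \left(-1 - 7\right)^{2}\right) + \left(81 - 54\right) 53} = \sqrt{\left(-54 + 105 \left(-8\right)^{2}\right) + 27 \cdot 53} = \sqrt{\left(-54 + 105 \cdot 64\right) + 1431} = \sqrt{\left(-54 + 6720\right) + 1431} = \sqrt{6666 + 1431} = \sqrt{8097}$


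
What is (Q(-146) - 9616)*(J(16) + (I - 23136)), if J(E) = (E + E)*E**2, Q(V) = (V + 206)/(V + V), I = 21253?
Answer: -4428810747/73 ≈ -6.0669e+7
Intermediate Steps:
Q(V) = (206 + V)/(2*V) (Q(V) = (206 + V)/((2*V)) = (206 + V)*(1/(2*V)) = (206 + V)/(2*V))
J(E) = 2*E**3 (J(E) = (2*E)*E**2 = 2*E**3)
(Q(-146) - 9616)*(J(16) + (I - 23136)) = ((1/2)*(206 - 146)/(-146) - 9616)*(2*16**3 + (21253 - 23136)) = ((1/2)*(-1/146)*60 - 9616)*(2*4096 - 1883) = (-15/73 - 9616)*(8192 - 1883) = -701983/73*6309 = -4428810747/73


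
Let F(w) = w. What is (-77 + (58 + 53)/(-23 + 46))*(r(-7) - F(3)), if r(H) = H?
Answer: 16600/23 ≈ 721.74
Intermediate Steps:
(-77 + (58 + 53)/(-23 + 46))*(r(-7) - F(3)) = (-77 + (58 + 53)/(-23 + 46))*(-7 - 1*3) = (-77 + 111/23)*(-7 - 3) = (-77 + 111*(1/23))*(-10) = (-77 + 111/23)*(-10) = -1660/23*(-10) = 16600/23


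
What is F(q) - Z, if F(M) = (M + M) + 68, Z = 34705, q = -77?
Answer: -34791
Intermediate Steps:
F(M) = 68 + 2*M (F(M) = 2*M + 68 = 68 + 2*M)
F(q) - Z = (68 + 2*(-77)) - 1*34705 = (68 - 154) - 34705 = -86 - 34705 = -34791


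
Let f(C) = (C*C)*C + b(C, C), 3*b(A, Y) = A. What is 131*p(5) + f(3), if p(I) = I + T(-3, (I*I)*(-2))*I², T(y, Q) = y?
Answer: -9142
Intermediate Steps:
b(A, Y) = A/3
f(C) = C³ + C/3 (f(C) = (C*C)*C + C/3 = C²*C + C/3 = C³ + C/3)
p(I) = I - 3*I²
131*p(5) + f(3) = 131*(5*(1 - 3*5)) + (3³ + (⅓)*3) = 131*(5*(1 - 15)) + (27 + 1) = 131*(5*(-14)) + 28 = 131*(-70) + 28 = -9170 + 28 = -9142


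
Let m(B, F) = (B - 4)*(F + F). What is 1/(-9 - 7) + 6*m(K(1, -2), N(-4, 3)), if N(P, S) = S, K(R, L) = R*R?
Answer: -1729/16 ≈ -108.06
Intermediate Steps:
K(R, L) = R²
m(B, F) = 2*F*(-4 + B) (m(B, F) = (-4 + B)*(2*F) = 2*F*(-4 + B))
1/(-9 - 7) + 6*m(K(1, -2), N(-4, 3)) = 1/(-9 - 7) + 6*(2*3*(-4 + 1²)) = 1/(-16) + 6*(2*3*(-4 + 1)) = -1/16 + 6*(2*3*(-3)) = -1/16 + 6*(-18) = -1/16 - 108 = -1729/16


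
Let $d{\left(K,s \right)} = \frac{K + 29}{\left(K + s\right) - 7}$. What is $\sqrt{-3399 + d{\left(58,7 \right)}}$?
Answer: $\frac{3 i \sqrt{1510}}{2} \approx 58.288 i$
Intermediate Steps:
$d{\left(K,s \right)} = \frac{29 + K}{-7 + K + s}$
$\sqrt{-3399 + d{\left(58,7 \right)}} = \sqrt{-3399 + \frac{29 + 58}{-7 + 58 + 7}} = \sqrt{-3399 + \frac{1}{58} \cdot 87} = \sqrt{-3399 + \frac{3}{2}} = \sqrt{- \frac{6795}{2}} = \frac{3 i \sqrt{1510}}{2}$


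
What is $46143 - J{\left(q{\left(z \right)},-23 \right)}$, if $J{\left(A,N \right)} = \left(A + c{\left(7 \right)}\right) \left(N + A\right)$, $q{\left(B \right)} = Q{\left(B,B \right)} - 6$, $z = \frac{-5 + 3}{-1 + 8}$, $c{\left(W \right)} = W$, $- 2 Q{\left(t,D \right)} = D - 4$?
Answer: $\frac{2265143}{49} \approx 46227.0$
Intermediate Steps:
$Q{\left(t,D \right)} = 2 - \frac{D}{2}$ ($Q{\left(t,D \right)} = - \frac{D - 4}{2} = - \frac{-4 + D}{2} = 2 - \frac{D}{2}$)
$z = - \frac{2}{7} \approx -0.28571$
$q{\left(B \right)} = -4 - \frac{B}{2}$ ($q{\left(B \right)} = \left(2 - \frac{B}{2}\right) - 6 = -4 - \frac{B}{2}$)
$J{\left(A,N \right)} = \left(7 + A\right) \left(A + N\right)$ ($J{\left(A,N \right)} = \left(A + 7\right) \left(N + A\right) = \left(7 + A\right) \left(A + N\right)$)
$46143 - J{\left(q{\left(z \right)},-23 \right)} = 46143 - \left(\left(-4 - - \frac{1}{7}\right)^{2} + 7 \left(-4 - - \frac{1}{7}\right) + 7 \left(-23\right) + \left(-4 - - \frac{1}{7}\right) \left(-23\right)\right) = 46143 - \left(\left(-4 + \frac{1}{7}\right)^{2} + 7 \left(-4 + \frac{1}{7}\right) - 161 + \left(-4 + \frac{1}{7}\right) \left(-23\right)\right) = 46143 - \left(\left(- \frac{27}{7}\right)^{2} + 7 \left(- \frac{27}{7}\right) - 161 - - \frac{621}{7}\right) = 46143 - \left(\frac{729}{49} - 27 - 161 + \frac{621}{7}\right) = 46143 - - \frac{4136}{49} = 46143 + \frac{4136}{49} = \frac{2265143}{49}$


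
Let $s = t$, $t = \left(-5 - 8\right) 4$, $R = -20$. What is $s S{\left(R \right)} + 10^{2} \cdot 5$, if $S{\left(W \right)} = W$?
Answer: $1540$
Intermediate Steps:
$t = -52$ ($t = \left(-13\right) 4 = -52$)
$s = -52$
$s S{\left(R \right)} + 10^{2} \cdot 5 = \left(-52\right) \left(-20\right) + 10^{2} \cdot 5 = 1040 + 100 \cdot 5 = 1040 + 500 = 1540$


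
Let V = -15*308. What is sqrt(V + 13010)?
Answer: sqrt(8390) ≈ 91.597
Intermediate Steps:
V = -4620
sqrt(V + 13010) = sqrt(-4620 + 13010) = sqrt(8390)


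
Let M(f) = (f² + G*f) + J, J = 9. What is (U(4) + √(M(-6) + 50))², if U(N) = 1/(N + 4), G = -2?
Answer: 6849/64 + √107/4 ≈ 109.60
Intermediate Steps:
U(N) = 1/(4 + N)
M(f) = 9 + f² - 2*f (M(f) = (f² - 2*f) + 9 = 9 + f² - 2*f)
(U(4) + √(M(-6) + 50))² = (1/(4 + 4) + √((9 + (-6)² - 2*(-6)) + 50))² = (1/8 + √((9 + 36 + 12) + 50))² = (⅛ + √(57 + 50))² = (⅛ + √107)²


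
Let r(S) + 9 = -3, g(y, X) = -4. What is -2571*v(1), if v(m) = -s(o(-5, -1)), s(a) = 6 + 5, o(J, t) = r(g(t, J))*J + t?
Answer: 28281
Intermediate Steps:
r(S) = -12 (r(S) = -9 - 3 = -12)
o(J, t) = t - 12*J (o(J, t) = -12*J + t = t - 12*J)
s(a) = 11
v(m) = -11 (v(m) = -1*11 = -11)
-2571*v(1) = -2571*(-11) = 28281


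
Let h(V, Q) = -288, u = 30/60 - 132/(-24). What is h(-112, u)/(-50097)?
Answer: 96/16699 ≈ 0.0057488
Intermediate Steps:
u = 6 (u = 30*(1/60) - 132*(-1/24) = ½ + 11/2 = 6)
h(-112, u)/(-50097) = -288/(-50097) = -288*(-1/50097) = 96/16699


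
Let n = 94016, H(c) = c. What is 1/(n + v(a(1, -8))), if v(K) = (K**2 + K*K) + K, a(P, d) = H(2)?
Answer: 1/94026 ≈ 1.0635e-5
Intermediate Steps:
a(P, d) = 2
v(K) = K + 2*K**2 (v(K) = (K**2 + K**2) + K = 2*K**2 + K = K + 2*K**2)
1/(n + v(a(1, -8))) = 1/(94016 + 2*(1 + 2*2)) = 1/(94016 + 2*(1 + 4)) = 1/(94016 + 2*5) = 1/(94016 + 10) = 1/94026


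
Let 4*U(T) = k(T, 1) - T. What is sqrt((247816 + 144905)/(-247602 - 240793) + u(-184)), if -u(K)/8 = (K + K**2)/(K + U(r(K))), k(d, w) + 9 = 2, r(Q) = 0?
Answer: 11*sqrt(1577334782042588445)/362877485 ≈ 38.071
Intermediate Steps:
k(d, w) = -7 (k(d, w) = -9 + 2 = -7)
U(T) = -7/4 - T/4 (U(T) = (-7 - T)/4 = -7/4 - T/4)
u(K) = -8*(K + K**2)/(-7/4 + K) (u(K) = -8*(K + K**2)/(K + (-7/4 - 1/4*0)) = -8*(K + K**2)/(K + (-7/4 + 0)) = -8*(K + K**2)/(K - 7/4) = -8*(K + K**2)/(-7/4 + K))
sqrt((247816 + 144905)/(-247602 - 240793) + u(-184)) = sqrt((247816 + 144905)/(-247602 - 240793) - 32*(-184)*(1 - 184)/(-7 + 4*(-184))) = sqrt(392721/(-488395) - 32*(-184)*(-183)/(-7 - 736)) = sqrt(392721*(-1/488395) - 32*(-184)*(-183)/(-743)) = sqrt(-392721/488395 - 32*(-184)*(-1/743)*(-183)) = sqrt(-392721/488395 + 1077504/743) = sqrt(525955774377/362877485) = 11*sqrt(1577334782042588445)/362877485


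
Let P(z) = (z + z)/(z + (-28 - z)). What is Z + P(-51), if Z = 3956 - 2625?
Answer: 18685/14 ≈ 1334.6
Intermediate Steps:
Z = 1331
P(z) = -z/14 (P(z) = (2*z)/(-28) = (2*z)*(-1/28) = -z/14)
Z + P(-51) = 1331 - 1/14*(-51) = 1331 + 51/14 = 18685/14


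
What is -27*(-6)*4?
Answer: 648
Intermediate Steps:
-27*(-6)*4 = 162*4 = 648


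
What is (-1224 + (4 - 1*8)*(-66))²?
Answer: 921600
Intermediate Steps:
(-1224 + (4 - 1*8)*(-66))² = (-1224 + (4 - 8)*(-66))² = (-1224 - 4*(-66))² = (-1224 + 264)² = (-960)² = 921600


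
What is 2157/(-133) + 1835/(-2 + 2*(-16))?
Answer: -317393/4522 ≈ -70.189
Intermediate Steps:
2157/(-133) + 1835/(-2 + 2*(-16)) = 2157*(-1/133) + 1835/(-2 - 32) = -2157/133 + 1835/(-34) = -2157/133 + 1835*(-1/34) = -2157/133 - 1835/34 = -317393/4522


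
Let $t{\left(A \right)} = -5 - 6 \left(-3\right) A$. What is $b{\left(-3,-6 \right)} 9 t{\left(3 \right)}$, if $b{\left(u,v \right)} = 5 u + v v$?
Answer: $9261$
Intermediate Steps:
$t{\left(A \right)} = -5 + 18 A$ ($t{\left(A \right)} = -5 - - 18 A = -5 + 18 A$)
$b{\left(u,v \right)} = v^{2} + 5 u$ ($b{\left(u,v \right)} = 5 u + v^{2} = v^{2} + 5 u$)
$b{\left(-3,-6 \right)} 9 t{\left(3 \right)} = \left(\left(-6\right)^{2} + 5 \left(-3\right)\right) 9 \left(-5 + 18 \cdot 3\right) = \left(36 - 15\right) 9 \left(-5 + 54\right) = 21 \cdot 9 \cdot 49 = 189 \cdot 49 = 9261$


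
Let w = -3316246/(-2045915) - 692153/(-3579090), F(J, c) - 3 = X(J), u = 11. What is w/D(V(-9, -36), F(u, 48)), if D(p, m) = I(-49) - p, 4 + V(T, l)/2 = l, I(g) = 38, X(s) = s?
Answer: 2657045820227/172811328449460 ≈ 0.015375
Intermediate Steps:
V(T, l) = -8 + 2*l
F(J, c) = 3 + J
D(p, m) = 38 - p
w = 2657045820227/1464502783470 (w = -3316246*(-1/2045915) - 692153*(-1/3579090) = 3316246/2045915 + 692153/3579090 = 2657045820227/1464502783470 ≈ 1.8143)
w/D(V(-9, -36), F(u, 48)) = 2657045820227/(1464502783470*(38 - (-8 + 2*(-36)))) = 2657045820227/(1464502783470*(38 - (-8 - 72))) = 2657045820227/(1464502783470*(38 - 1*(-80))) = 2657045820227/(1464502783470*(38 + 80)) = (2657045820227/1464502783470)/118 = (2657045820227/1464502783470)*(1/118) = 2657045820227/172811328449460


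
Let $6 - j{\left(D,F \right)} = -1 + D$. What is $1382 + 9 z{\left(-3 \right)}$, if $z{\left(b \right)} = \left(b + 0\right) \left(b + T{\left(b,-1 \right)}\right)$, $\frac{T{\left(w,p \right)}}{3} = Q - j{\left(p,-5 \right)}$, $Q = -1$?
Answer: $2192$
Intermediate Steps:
$j{\left(D,F \right)} = 7 - D$ ($j{\left(D,F \right)} = 6 - \left(-1 + D\right) = 7 - D$)
$T{\left(w,p \right)} = -24 + 3 p$ ($T{\left(w,p \right)} = 3 \left(-1 - \left(7 - p\right)\right) = 3 \left(-1 + \left(-7 + p\right)\right) = 3 \left(-8 + p\right) = -24 + 3 p$)
$z{\left(b \right)} = b \left(-27 + b\right)$ ($z{\left(b \right)} = \left(b + 0\right) \left(b + \left(-24 + 3 \left(-1\right)\right)\right) = b \left(b - 27\right) = b \left(-27 + b\right)$)
$1382 + 9 z{\left(-3 \right)} = 1382 + 9 \left(- 3 \left(-27 - 3\right)\right) = 1382 + 9 \left(\left(-3\right) \left(-30\right)\right) = 1382 + 9 \cdot 90 = 1382 + 810 = 2192$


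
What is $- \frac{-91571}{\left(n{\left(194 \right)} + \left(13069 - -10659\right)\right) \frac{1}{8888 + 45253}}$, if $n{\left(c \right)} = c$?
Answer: $\frac{1652581837}{7974} \approx 2.0725 \cdot 10^{5}$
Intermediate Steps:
$- \frac{-91571}{\left(n{\left(194 \right)} + \left(13069 - -10659\right)\right) \frac{1}{8888 + 45253}} = - \frac{-91571}{\left(194 + \left(13069 - -10659\right)\right) \frac{1}{8888 + 45253}} = - \frac{-91571}{\left(194 + \left(13069 + 10659\right)\right) \frac{1}{54141}} = - \frac{-91571}{\left(194 + 23728\right) \frac{1}{54141}} = - \frac{-91571}{23922 \cdot \frac{1}{54141}} = - \frac{-91571}{\frac{7974}{18047}} = - \frac{\left(-91571\right) 18047}{7974} = \left(-1\right) \left(- \frac{1652581837}{7974}\right) = \frac{1652581837}{7974}$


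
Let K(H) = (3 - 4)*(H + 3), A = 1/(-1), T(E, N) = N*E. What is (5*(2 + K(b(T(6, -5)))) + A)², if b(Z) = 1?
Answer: 121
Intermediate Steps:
T(E, N) = E*N
A = -1
K(H) = -3 - H (K(H) = -(3 + H) = -3 - H)
(5*(2 + K(b(T(6, -5)))) + A)² = (5*(2 + (-3 - 1*1)) - 1)² = (5*(2 + (-3 - 1)) - 1)² = (5*(2 - 4) - 1)² = (5*(-2) - 1)² = (-10 - 1)² = (-11)² = 121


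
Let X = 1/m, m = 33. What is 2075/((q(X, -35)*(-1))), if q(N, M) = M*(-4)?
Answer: -415/28 ≈ -14.821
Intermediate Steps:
X = 1/33 ≈ 0.030303
q(N, M) = -4*M
2075/((q(X, -35)*(-1))) = 2075/((-4*(-35)*(-1))) = 2075/((140*(-1))) = 2075/(-140) = 2075*(-1/140) = -415/28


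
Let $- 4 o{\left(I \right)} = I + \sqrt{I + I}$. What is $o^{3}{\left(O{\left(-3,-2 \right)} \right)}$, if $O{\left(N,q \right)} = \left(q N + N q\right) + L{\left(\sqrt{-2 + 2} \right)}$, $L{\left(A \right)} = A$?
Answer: $- \frac{\left(6 + \sqrt{6}\right)^{3}}{8} \approx -75.405$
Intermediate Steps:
$O{\left(N,q \right)} = 2 N q$ ($O{\left(N,q \right)} = \left(q N + N q\right) + \sqrt{-2 + 2} = \left(N q + N q\right) + \sqrt{0} = 2 N q + 0 = 2 N q$)
$o{\left(I \right)} = - \frac{I}{4} - \frac{\sqrt{2} \sqrt{I}}{4}$ ($o{\left(I \right)} = - \frac{I + \sqrt{I + I}}{4} = - \frac{I + \sqrt{2 I}}{4} = - \frac{I + \sqrt{2} \sqrt{I}}{4} = - \frac{I}{4} - \frac{\sqrt{2} \sqrt{I}}{4}$)
$o^{3}{\left(O{\left(-3,-2 \right)} \right)} = \left(- \frac{2 \left(-3\right) \left(-2\right)}{4} - \frac{\sqrt{2} \sqrt{2 \left(-3\right) \left(-2\right)}}{4}\right)^{3} = \left(\left(- \frac{1}{4}\right) 12 - \frac{\sqrt{2} \sqrt{12}}{4}\right)^{3} = \left(-3 - \frac{\sqrt{2} \cdot 2 \sqrt{3}}{4}\right)^{3} = \left(-3 - \frac{\sqrt{6}}{2}\right)^{3}$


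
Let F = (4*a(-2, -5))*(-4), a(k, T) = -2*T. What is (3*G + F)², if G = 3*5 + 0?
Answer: 13225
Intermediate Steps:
G = 15 (G = 15 + 0 = 15)
F = -160 (F = (4*(-2*(-5)))*(-4) = (4*10)*(-4) = 40*(-4) = -160)
(3*G + F)² = (3*15 - 160)² = (45 - 160)² = (-115)² = 13225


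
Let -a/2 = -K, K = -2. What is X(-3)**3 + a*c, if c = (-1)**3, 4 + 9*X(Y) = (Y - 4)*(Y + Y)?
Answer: 57788/729 ≈ 79.270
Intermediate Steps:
X(Y) = -4/9 + 2*Y*(-4 + Y)/9 (X(Y) = -4/9 + ((Y - 4)*(Y + Y))/9 = -4/9 + ((-4 + Y)*(2*Y))/9 = -4/9 + (2*Y*(-4 + Y))/9 = -4/9 + 2*Y*(-4 + Y)/9)
c = -1
a = -4 (a = -(-2)*(-2) = -2*2 = -4)
X(-3)**3 + a*c = (-4/9 - 8/9*(-3) + (2/9)*(-3)**2)**3 - 4*(-1) = (-4/9 + 8/3 + (2/9)*9)**3 + 4 = (-4/9 + 8/3 + 2)**3 + 4 = (38/9)**3 + 4 = 54872/729 + 4 = 57788/729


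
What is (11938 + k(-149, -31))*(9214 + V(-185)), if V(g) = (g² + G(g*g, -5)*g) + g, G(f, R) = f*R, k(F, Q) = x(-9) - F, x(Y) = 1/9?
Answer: 3448602813136/9 ≈ 3.8318e+11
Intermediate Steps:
x(Y) = ⅑
k(F, Q) = ⅑ - F
G(f, R) = R*f
V(g) = g + g² - 5*g³ (V(g) = (g² + (-5*g*g)*g) + g = (g² + (-5*g²)*g) + g = (g² - 5*g³) + g = g + g² - 5*g³)
(11938 + k(-149, -31))*(9214 + V(-185)) = (11938 + (⅑ - 1*(-149)))*(9214 - 185*(1 - 185 - 5*(-185)²)) = (11938 + (⅑ + 149))*(9214 - 185*(1 - 185 - 5*34225)) = (11938 + 1342/9)*(9214 - 185*(1 - 185 - 171125)) = 108784*(9214 - 185*(-171309))/9 = 108784*(9214 + 31692165)/9 = (108784/9)*31701379 = 3448602813136/9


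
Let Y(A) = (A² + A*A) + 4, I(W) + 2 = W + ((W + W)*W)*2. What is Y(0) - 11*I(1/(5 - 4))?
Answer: -29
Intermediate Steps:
I(W) = -2 + W + 4*W² (I(W) = -2 + (W + ((W + W)*W)*2) = -2 + (W + ((2*W)*W)*2) = -2 + (W + (2*W²)*2) = -2 + (W + 4*W²) = -2 + W + 4*W²)
Y(A) = 4 + 2*A² (Y(A) = (A² + A²) + 4 = 2*A² + 4 = 4 + 2*A²)
Y(0) - 11*I(1/(5 - 4)) = (4 + 2*0²) - 11*(-2 + 1/(5 - 4) + 4*(1/(5 - 4))²) = (4 + 2*0) - 11*(-2 + 1/1 + 4*(1/1)²) = (4 + 0) - 11*(-2 + 1 + 4*1²) = 4 - 11*(-2 + 1 + 4*1) = 4 - 11*(-2 + 1 + 4) = 4 - 11*3 = 4 - 33 = -29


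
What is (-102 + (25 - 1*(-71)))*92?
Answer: -552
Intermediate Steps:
(-102 + (25 - 1*(-71)))*92 = (-102 + (25 + 71))*92 = (-102 + 96)*92 = -6*92 = -552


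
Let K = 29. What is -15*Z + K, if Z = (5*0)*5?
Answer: 29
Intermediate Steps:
Z = 0 (Z = 0*5 = 0)
-15*Z + K = -15*0 + 29 = 0 + 29 = 29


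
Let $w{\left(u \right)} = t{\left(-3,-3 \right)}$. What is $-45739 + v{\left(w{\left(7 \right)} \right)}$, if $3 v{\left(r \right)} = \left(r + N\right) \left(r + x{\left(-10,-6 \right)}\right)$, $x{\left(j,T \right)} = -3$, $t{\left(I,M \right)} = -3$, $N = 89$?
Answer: $-45911$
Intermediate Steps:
$w{\left(u \right)} = -3$
$v{\left(r \right)} = \frac{\left(-3 + r\right) \left(89 + r\right)}{3}$ ($v{\left(r \right)} = \frac{\left(r + 89\right) \left(r - 3\right)}{3} = \frac{\left(89 + r\right) \left(-3 + r\right)}{3} = \frac{\left(-3 + r\right) \left(89 + r\right)}{3}$)
$-45739 + v{\left(w{\left(7 \right)} \right)} = -45739 + \left(-89 + \frac{\left(-3\right)^{2}}{3} + \frac{86}{3} \left(-3\right)\right) = -45739 - 172 = -45911$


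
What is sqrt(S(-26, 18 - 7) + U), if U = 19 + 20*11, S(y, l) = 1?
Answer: 4*sqrt(15) ≈ 15.492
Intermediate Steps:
U = 239 (U = 19 + 220 = 239)
sqrt(S(-26, 18 - 7) + U) = sqrt(1 + 239) = sqrt(240) = 4*sqrt(15)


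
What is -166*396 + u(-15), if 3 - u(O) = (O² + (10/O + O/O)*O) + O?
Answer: -65938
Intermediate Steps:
u(O) = 3 - O - O² - O*(1 + 10/O) (u(O) = 3 - ((O² + (10/O + O/O)*O) + O) = 3 - ((O² + (10/O + 1)*O) + O) = 3 - ((O² + (1 + 10/O)*O) + O) = 3 - ((O² + O*(1 + 10/O)) + O) = 3 - (O + O² + O*(1 + 10/O)) = 3 + (-O - O² - O*(1 + 10/O)) = 3 - O - O² - O*(1 + 10/O))
-166*396 + u(-15) = -166*396 + (-7 - 1*(-15)² - 2*(-15)) = -65736 + (-7 - 1*225 + 30) = -65736 + (-7 - 225 + 30) = -65736 - 202 = -65938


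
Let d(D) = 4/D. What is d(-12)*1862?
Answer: -1862/3 ≈ -620.67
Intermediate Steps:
d(-12)*1862 = (4/(-12))*1862 = (4*(-1/12))*1862 = -⅓*1862 = -1862/3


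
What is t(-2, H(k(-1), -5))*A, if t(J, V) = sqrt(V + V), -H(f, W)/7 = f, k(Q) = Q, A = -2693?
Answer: -2693*sqrt(14) ≈ -10076.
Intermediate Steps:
H(f, W) = -7*f
t(J, V) = sqrt(2)*sqrt(V) (t(J, V) = sqrt(2*V) = sqrt(2)*sqrt(V))
t(-2, H(k(-1), -5))*A = (sqrt(2)*sqrt(-7*(-1)))*(-2693) = (sqrt(2)*sqrt(7))*(-2693) = sqrt(14)*(-2693) = -2693*sqrt(14)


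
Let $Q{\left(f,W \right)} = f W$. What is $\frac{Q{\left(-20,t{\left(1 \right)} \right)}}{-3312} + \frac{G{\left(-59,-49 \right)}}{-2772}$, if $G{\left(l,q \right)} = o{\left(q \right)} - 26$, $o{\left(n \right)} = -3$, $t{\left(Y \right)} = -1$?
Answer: $\frac{47}{10626} \approx 0.0044231$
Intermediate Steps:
$G{\left(l,q \right)} = -29$ ($G{\left(l,q \right)} = -3 - 26 = -29$)
$Q{\left(f,W \right)} = W f$
$\frac{Q{\left(-20,t{\left(1 \right)} \right)}}{-3312} + \frac{G{\left(-59,-49 \right)}}{-2772} = \frac{\left(-1\right) \left(-20\right)}{-3312} - \frac{29}{-2772} = 20 \left(- \frac{1}{3312}\right) - - \frac{29}{2772} = - \frac{5}{828} + \frac{29}{2772} = \frac{47}{10626}$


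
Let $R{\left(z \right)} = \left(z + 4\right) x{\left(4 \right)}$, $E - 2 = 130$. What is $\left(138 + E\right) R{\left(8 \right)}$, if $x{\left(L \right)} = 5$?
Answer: $16200$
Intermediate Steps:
$E = 132$ ($E = 2 + 130 = 132$)
$R{\left(z \right)} = 20 + 5 z$ ($R{\left(z \right)} = \left(z + 4\right) 5 = \left(4 + z\right) 5 = 20 + 5 z$)
$\left(138 + E\right) R{\left(8 \right)} = \left(138 + 132\right) \left(20 + 5 \cdot 8\right) = 270 \left(20 + 40\right) = 270 \cdot 60 = 16200$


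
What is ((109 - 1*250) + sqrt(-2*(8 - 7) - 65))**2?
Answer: (141 - I*sqrt(67))**2 ≈ 19814.0 - 2308.3*I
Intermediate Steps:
((109 - 1*250) + sqrt(-2*(8 - 7) - 65))**2 = ((109 - 250) + sqrt(-2*1 - 65))**2 = (-141 + sqrt(-2 - 65))**2 = (-141 + sqrt(-67))**2 = (-141 + I*sqrt(67))**2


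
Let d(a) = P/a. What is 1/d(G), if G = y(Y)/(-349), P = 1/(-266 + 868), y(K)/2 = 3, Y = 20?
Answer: -3612/349 ≈ -10.350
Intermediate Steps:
y(K) = 6 (y(K) = 2*3 = 6)
P = 1/602 ≈ 0.0016611
G = -6/349 (G = 6/(-349) = 6*(-1/349) = -6/349 ≈ -0.017192)
d(a) = 1/(602*a)
1/d(G) = 1/(1/(602*(-6/349))) = 1/((1/602)*(-349/6)) = 1/(-349/3612) = -3612/349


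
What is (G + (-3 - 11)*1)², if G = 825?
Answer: 657721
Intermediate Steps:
(G + (-3 - 11)*1)² = (825 + (-3 - 11)*1)² = (825 - 14*1)² = (825 - 14)² = 811² = 657721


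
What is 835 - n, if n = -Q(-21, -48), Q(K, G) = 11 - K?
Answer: 867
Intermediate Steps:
n = -32 (n = -(11 - 1*(-21)) = -(11 + 21) = -1*32 = -32)
835 - n = 835 - 1*(-32) = 835 + 32 = 867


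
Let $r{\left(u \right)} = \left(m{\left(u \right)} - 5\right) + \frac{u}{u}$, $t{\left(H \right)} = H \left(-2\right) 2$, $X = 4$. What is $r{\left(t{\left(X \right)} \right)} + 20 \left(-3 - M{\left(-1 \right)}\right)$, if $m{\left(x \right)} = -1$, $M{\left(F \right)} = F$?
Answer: $-45$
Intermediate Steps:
$t{\left(H \right)} = - 4 H$ ($t{\left(H \right)} = - 2 H 2 = - 4 H$)
$r{\left(u \right)} = -5$ ($r{\left(u \right)} = \left(-1 - 5\right) + \frac{u}{u} = -6 + 1 = -5$)
$r{\left(t{\left(X \right)} \right)} + 20 \left(-3 - M{\left(-1 \right)}\right) = -5 + 20 \left(-3 - -1\right) = -5 + 20 \left(-3 + 1\right) = -5 + 20 \left(-2\right) = -5 - 40 = -45$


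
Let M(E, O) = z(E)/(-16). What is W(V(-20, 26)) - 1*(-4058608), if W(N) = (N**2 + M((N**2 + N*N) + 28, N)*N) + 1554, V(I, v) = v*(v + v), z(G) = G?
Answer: -303030076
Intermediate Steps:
V(I, v) = 2*v**2 (V(I, v) = v*(2*v) = 2*v**2)
M(E, O) = -E/16 (M(E, O) = E/(-16) = E*(-1/16) = -E/16)
W(N) = 1554 + N**2 + N*(-7/4 - N**2/8) (W(N) = (N**2 + (-((N**2 + N*N) + 28)/16)*N) + 1554 = (N**2 + (-((N**2 + N**2) + 28)/16)*N) + 1554 = (N**2 + (-(2*N**2 + 28)/16)*N) + 1554 = (N**2 + (-(28 + 2*N**2)/16)*N) + 1554 = (N**2 + (-7/4 - N**2/8)*N) + 1554 = (N**2 + N*(-7/4 - N**2/8)) + 1554 = 1554 + N**2 + N*(-7/4 - N**2/8))
W(V(-20, 26)) - 1*(-4058608) = (1554 + (2*26**2)**2 - 7*26**2/2 - (2*26**2)**3/8) - 1*(-4058608) = (1554 + (2*676)**2 - 7*676/2 - (2*676)**3/8) + 4058608 = (1554 + 1352**2 - 7/4*1352 - 1/8*1352**3) + 4058608 = (1554 + 1827904 - 2366 - 1/8*2471326208) + 4058608 = (1554 + 1827904 - 2366 - 308915776) + 4058608 = -307088684 + 4058608 = -303030076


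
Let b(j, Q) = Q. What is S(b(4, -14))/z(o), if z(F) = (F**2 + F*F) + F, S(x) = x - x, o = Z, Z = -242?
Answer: 0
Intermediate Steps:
o = -242
S(x) = 0
z(F) = F + 2*F**2 (z(F) = (F**2 + F**2) + F = 2*F**2 + F = F + 2*F**2)
S(b(4, -14))/z(o) = 0/((-242*(1 + 2*(-242)))) = 0/((-242*(1 - 484))) = 0/((-242*(-483))) = 0/116886 = 0*(1/116886) = 0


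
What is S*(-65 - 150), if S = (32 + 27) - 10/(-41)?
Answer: -522235/41 ≈ -12737.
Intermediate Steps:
S = 2429/41 (S = 59 - 10*(-1/41) = 59 + 10/41 = 2429/41 ≈ 59.244)
S*(-65 - 150) = 2429*(-65 - 150)/41 = (2429/41)*(-215) = -522235/41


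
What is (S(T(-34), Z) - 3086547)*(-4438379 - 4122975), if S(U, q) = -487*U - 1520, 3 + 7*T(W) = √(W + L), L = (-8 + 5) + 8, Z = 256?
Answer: 185053735200832/7 + 4169379398*I*√29/7 ≈ 2.6436e+13 + 3.2075e+9*I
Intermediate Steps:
L = 5 (L = -3 + 8 = 5)
T(W) = -3/7 + √(5 + W)/7 (T(W) = -3/7 + √(W + 5)/7 = -3/7 + √(5 + W)/7)
S(U, q) = -1520 - 487*U
(S(T(-34), Z) - 3086547)*(-4438379 - 4122975) = ((-1520 - 487*(-3/7 + √(5 - 34)/7)) - 3086547)*(-4438379 - 4122975) = ((-1520 - 487*(-3/7 + √(-29)/7)) - 3086547)*(-8561354) = ((-1520 - 487*(-3/7 + (I*√29)/7)) - 3086547)*(-8561354) = ((-1520 - 487*(-3/7 + I*√29/7)) - 3086547)*(-8561354) = ((-1520 + (1461/7 - 487*I*√29/7)) - 3086547)*(-8561354) = ((-9179/7 - 487*I*√29/7) - 3086547)*(-8561354) = (-21615008/7 - 487*I*√29/7)*(-8561354) = 185053735200832/7 + 4169379398*I*√29/7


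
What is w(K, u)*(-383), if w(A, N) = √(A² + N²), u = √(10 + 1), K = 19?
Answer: -766*√93 ≈ -7387.0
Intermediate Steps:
u = √11 ≈ 3.3166
w(K, u)*(-383) = √(19² + (√11)²)*(-383) = √(361 + 11)*(-383) = √372*(-383) = (2*√93)*(-383) = -766*√93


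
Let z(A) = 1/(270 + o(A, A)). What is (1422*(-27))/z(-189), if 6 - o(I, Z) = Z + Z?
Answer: -25109676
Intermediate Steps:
o(I, Z) = 6 - 2*Z (o(I, Z) = 6 - (Z + Z) = 6 - 2*Z)
z(A) = 1/(276 - 2*A) (z(A) = 1/(270 + (6 - 2*A)) = 1/(276 - 2*A))
(1422*(-27))/z(-189) = (1422*(-27))/((-1/(-276 + 2*(-189)))) = -38394/((-1/(-276 - 378))) = -38394/((-1/(-654))) = -38394/((-1*(-1/654))) = -38394/1/654 = -38394*654 = -25109676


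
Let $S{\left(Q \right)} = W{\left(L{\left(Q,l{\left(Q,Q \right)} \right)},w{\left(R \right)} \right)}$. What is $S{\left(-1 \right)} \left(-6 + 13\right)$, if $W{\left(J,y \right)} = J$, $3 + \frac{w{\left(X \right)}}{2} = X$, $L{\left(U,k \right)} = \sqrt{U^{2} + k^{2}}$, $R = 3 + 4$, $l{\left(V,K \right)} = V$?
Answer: $7 \sqrt{2} \approx 9.8995$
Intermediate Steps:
$R = 7$
$w{\left(X \right)} = -6 + 2 X$
$S{\left(Q \right)} = \sqrt{2} \sqrt{Q^{2}}$ ($S{\left(Q \right)} = \sqrt{Q^{2} + Q^{2}} = \sqrt{2 Q^{2}} = \sqrt{2} \sqrt{Q^{2}}$)
$S{\left(-1 \right)} \left(-6 + 13\right) = \sqrt{2} \sqrt{\left(-1\right)^{2}} \left(-6 + 13\right) = \sqrt{2} \sqrt{1} \cdot 7 = \sqrt{2} \cdot 1 \cdot 7 = \sqrt{2} \cdot 7 = 7 \sqrt{2}$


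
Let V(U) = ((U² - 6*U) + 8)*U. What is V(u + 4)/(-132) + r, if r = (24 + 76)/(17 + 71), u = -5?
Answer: 5/4 ≈ 1.2500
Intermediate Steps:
r = 25/22 (r = 100/88 = 100*(1/88) = 25/22 ≈ 1.1364)
V(U) = U*(8 + U² - 6*U) (V(U) = (8 + U² - 6*U)*U = U*(8 + U² - 6*U))
V(u + 4)/(-132) + r = ((-5 + 4)*(8 + (-5 + 4)² - 6*(-5 + 4)))/(-132) + 25/22 = -(-1)*(8 + (-1)² - 6*(-1))/132 + 25/22 = -(-1)*(8 + 1 + 6)/132 + 25/22 = -(-1)*15/132 + 25/22 = -1/132*(-15) + 25/22 = 5/44 + 25/22 = 5/4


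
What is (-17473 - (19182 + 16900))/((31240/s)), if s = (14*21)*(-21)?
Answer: 33064857/3124 ≈ 10584.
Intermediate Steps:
s = -6174 (s = 294*(-21) = -6174)
(-17473 - (19182 + 16900))/((31240/s)) = (-17473 - (19182 + 16900))/((31240/(-6174))) = (-17473 - 1*36082)/((31240*(-1/6174))) = (-17473 - 36082)/(-15620/3087) = -53555*(-3087/15620) = 33064857/3124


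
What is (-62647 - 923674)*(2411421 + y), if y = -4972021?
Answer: 2525573552600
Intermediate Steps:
(-62647 - 923674)*(2411421 + y) = (-62647 - 923674)*(2411421 - 4972021) = -986321*(-2560600) = 2525573552600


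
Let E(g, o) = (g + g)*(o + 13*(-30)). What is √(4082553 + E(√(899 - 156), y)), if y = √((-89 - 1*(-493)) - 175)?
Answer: √(4082553 - 2*√743*(390 - √229)) ≈ 2015.5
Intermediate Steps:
y = √229 (y = √((-89 + 493) - 175) = √(404 - 175) = √229 ≈ 15.133)
E(g, o) = 2*g*(-390 + o) (E(g, o) = (2*g)*(o - 390) = (2*g)*(-390 + o) = 2*g*(-390 + o))
√(4082553 + E(√(899 - 156), y)) = √(4082553 + 2*√(899 - 156)*(-390 + √229)) = √(4082553 + 2*√743*(-390 + √229))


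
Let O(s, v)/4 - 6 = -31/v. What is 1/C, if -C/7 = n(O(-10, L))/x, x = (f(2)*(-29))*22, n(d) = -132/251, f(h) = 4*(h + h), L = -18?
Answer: -58232/21 ≈ -2773.0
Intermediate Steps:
O(s, v) = 24 - 124/v (O(s, v) = 24 + 4*(-31/v) = 24 - 124/v)
f(h) = 8*h (f(h) = 4*(2*h) = 8*h)
n(d) = -132/251 (n(d) = -132*1/251 = -132/251)
x = -10208 (x = ((8*2)*(-29))*22 = (16*(-29))*22 = -464*22 = -10208)
C = -21/58232 (C = -(-924)/(251*(-10208)) = -(-924)*(-1)/(251*10208) = -7*3/58232 = -21/58232 ≈ -0.00036063)
1/C = 1/(-21/58232) = -58232/21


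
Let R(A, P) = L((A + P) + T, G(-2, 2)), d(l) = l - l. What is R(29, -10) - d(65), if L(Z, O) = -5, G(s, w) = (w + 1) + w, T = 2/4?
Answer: -5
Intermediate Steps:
d(l) = 0
T = 1/2 (T = 2*(1/4) = 1/2 ≈ 0.50000)
G(s, w) = 1 + 2*w (G(s, w) = (1 + w) + w = 1 + 2*w)
R(A, P) = -5
R(29, -10) - d(65) = -5 - 1*0 = -5 + 0 = -5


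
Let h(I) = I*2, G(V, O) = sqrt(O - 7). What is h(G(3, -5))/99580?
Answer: I*sqrt(3)/24895 ≈ 6.9574e-5*I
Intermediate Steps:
G(V, O) = sqrt(-7 + O)
h(I) = 2*I
h(G(3, -5))/99580 = (2*sqrt(-7 - 5))/99580 = (2*sqrt(-12))*(1/99580) = (2*(2*I*sqrt(3)))*(1/99580) = (4*I*sqrt(3))*(1/99580) = I*sqrt(3)/24895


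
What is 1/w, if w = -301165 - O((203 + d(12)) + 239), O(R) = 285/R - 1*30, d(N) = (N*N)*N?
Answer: -434/130692647 ≈ -3.3208e-6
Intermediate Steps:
d(N) = N**3 (d(N) = N**2*N = N**3)
O(R) = -30 + 285/R (O(R) = 285/R - 30 = -30 + 285/R)
w = -130692647/434 (w = -301165 - (-30 + 285/((203 + 12**3) + 239)) = -301165 - (-30 + 285/((203 + 1728) + 239)) = -301165 - (-30 + 285/(1931 + 239)) = -301165 - (-30 + 285/2170) = -301165 - (-30 + 285*(1/2170)) = -301165 - (-30 + 57/434) = -301165 - 1*(-12963/434) = -301165 + 12963/434 = -130692647/434 ≈ -3.0114e+5)
1/w = 1/(-130692647/434) = -434/130692647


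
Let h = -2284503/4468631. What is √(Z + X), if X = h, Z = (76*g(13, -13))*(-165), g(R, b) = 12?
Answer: I*√3004894618971872673/4468631 ≈ 387.92*I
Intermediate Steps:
h = -2284503/4468631 (h = -2284503*1/4468631 = -2284503/4468631 ≈ -0.51123)
Z = -150480 (Z = (76*12)*(-165) = 912*(-165) = -150480)
X = -2284503/4468631 ≈ -0.51123
√(Z + X) = √(-150480 - 2284503/4468631) = √(-672441877383/4468631) = I*√3004894618971872673/4468631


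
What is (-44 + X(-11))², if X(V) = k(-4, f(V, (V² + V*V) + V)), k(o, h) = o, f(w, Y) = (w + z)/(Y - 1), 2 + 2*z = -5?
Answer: 2304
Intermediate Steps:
z = -7/2 (z = -1 + (½)*(-5) = -1 - 5/2 = -7/2 ≈ -3.5000)
f(w, Y) = (-7/2 + w)/(-1 + Y) (f(w, Y) = (w - 7/2)/(Y - 1) = (-7/2 + w)/(-1 + Y))
X(V) = -4
(-44 + X(-11))² = (-44 - 4)² = (-48)² = 2304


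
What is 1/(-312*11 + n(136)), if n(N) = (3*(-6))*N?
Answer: -1/5880 ≈ -0.00017007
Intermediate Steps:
n(N) = -18*N
1/(-312*11 + n(136)) = 1/(-312*11 - 18*136) = 1/(-3432 - 2448) = 1/(-5880) = -1/5880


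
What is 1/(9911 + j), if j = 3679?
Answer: 1/13590 ≈ 7.3584e-5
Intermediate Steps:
1/(9911 + j) = 1/(9911 + 3679) = 1/13590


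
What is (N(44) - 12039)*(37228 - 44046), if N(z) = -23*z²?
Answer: 385673806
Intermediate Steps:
(N(44) - 12039)*(37228 - 44046) = (-23*44² - 12039)*(37228 - 44046) = (-23*1936 - 12039)*(-6818) = (-44528 - 12039)*(-6818) = -56567*(-6818) = 385673806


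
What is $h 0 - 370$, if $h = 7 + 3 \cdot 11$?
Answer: $-370$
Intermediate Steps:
$h = 40$ ($h = 7 + 33 = 40$)
$h 0 - 370 = 40 \cdot 0 - 370 = 0 - 370 = -370$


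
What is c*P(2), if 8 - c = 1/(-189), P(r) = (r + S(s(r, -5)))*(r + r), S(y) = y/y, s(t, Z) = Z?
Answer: 6052/63 ≈ 96.063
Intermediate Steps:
S(y) = 1
P(r) = 2*r*(1 + r) (P(r) = (r + 1)*(r + r) = (1 + r)*(2*r) = 2*r*(1 + r))
c = 1513/189 (c = 8 - 1/(-189) = 8 - 1*(-1/189) = 8 + 1/189 = 1513/189 ≈ 8.0053)
c*P(2) = 1513*(2*2*(1 + 2))/189 = 1513*(2*2*3)/189 = (1513/189)*12 = 6052/63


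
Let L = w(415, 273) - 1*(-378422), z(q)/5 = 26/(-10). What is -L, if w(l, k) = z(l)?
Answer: -378409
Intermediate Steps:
z(q) = -13 (z(q) = 5*(26/(-10)) = 5*(26*(-⅒)) = 5*(-13/5) = -13)
w(l, k) = -13
L = 378409 (L = -13 - 1*(-378422) = -13 + 378422 = 378409)
-L = -1*378409 = -378409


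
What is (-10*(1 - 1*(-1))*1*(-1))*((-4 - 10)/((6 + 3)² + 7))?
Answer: -35/11 ≈ -3.1818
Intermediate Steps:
(-10*(1 - 1*(-1))*1*(-1))*((-4 - 10)/((6 + 3)² + 7)) = (-10*(1 + 1)*1*(-1))*(-14/(9² + 7)) = (-10*2*1*(-1))*(-14/(81 + 7)) = (-20*(-1))*(-14/88) = (-10*(-2))*(-14*1/88) = 20*(-7/44) = -35/11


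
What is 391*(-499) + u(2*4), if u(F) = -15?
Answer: -195124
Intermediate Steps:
391*(-499) + u(2*4) = 391*(-499) - 15 = -195109 - 15 = -195124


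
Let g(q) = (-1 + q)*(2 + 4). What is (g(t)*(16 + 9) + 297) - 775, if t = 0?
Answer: -628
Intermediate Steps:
g(q) = -6 + 6*q (g(q) = (-1 + q)*6 = -6 + 6*q)
(g(t)*(16 + 9) + 297) - 775 = ((-6 + 6*0)*(16 + 9) + 297) - 775 = ((-6 + 0)*25 + 297) - 775 = (-6*25 + 297) - 775 = (-150 + 297) - 775 = 147 - 775 = -628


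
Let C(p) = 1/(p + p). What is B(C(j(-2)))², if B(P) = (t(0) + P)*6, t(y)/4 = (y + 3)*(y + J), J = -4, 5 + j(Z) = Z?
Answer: 4076361/49 ≈ 83191.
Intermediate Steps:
j(Z) = -5 + Z
C(p) = 1/(2*p)
t(y) = 4*(-4 + y)*(3 + y) (t(y) = 4*((y + 3)*(y - 4)) = 4*((3 + y)*(-4 + y)) = 4*((-4 + y)*(3 + y)) = 4*(-4 + y)*(3 + y))
B(P) = -288 + 6*P (B(P) = ((-48 - 4*0 + 4*0²) + P)*6 = ((-48 + 0 + 4*0) + P)*6 = ((-48 + 0 + 0) + P)*6 = (-48 + P)*6 = -288 + 6*P)
B(C(j(-2)))² = (-288 + 6*(1/(2*(-5 - 2))))² = (-288 + 6*((½)/(-7)))² = (-288 + 6*((½)*(-⅐)))² = (-288 + 6*(-1/14))² = (-288 - 3/7)² = (-2019/7)² = 4076361/49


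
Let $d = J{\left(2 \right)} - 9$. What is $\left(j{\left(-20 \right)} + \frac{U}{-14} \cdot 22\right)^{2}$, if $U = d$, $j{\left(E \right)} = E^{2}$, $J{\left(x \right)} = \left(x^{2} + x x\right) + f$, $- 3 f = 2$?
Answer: $\frac{71487025}{441} \approx 1.621 \cdot 10^{5}$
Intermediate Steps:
$f = - \frac{2}{3}$ ($f = \left(- \frac{1}{3}\right) 2 = - \frac{2}{3} \approx -0.66667$)
$J{\left(x \right)} = - \frac{2}{3} + 2 x^{2}$ ($J{\left(x \right)} = \left(x^{2} + x x\right) - \frac{2}{3} = \left(x^{2} + x^{2}\right) - \frac{2}{3} = 2 x^{2} - \frac{2}{3} = - \frac{2}{3} + 2 x^{2}$)
$d = - \frac{5}{3}$ ($d = \left(- \frac{2}{3} + 2 \cdot 2^{2}\right) - 9 = \left(- \frac{2}{3} + 2 \cdot 4\right) - 9 = \left(- \frac{2}{3} + 8\right) - 9 = \frac{22}{3} - 9 = - \frac{5}{3} \approx -1.6667$)
$U = - \frac{5}{3} \approx -1.6667$
$\left(j{\left(-20 \right)} + \frac{U}{-14} \cdot 22\right)^{2} = \left(\left(-20\right)^{2} + - \frac{5}{3 \left(-14\right)} 22\right)^{2} = \left(400 + \left(- \frac{5}{3}\right) \left(- \frac{1}{14}\right) 22\right)^{2} = \left(400 + \frac{5}{42} \cdot 22\right)^{2} = \left(400 + \frac{55}{21}\right)^{2} = \left(\frac{8455}{21}\right)^{2} = \frac{71487025}{441}$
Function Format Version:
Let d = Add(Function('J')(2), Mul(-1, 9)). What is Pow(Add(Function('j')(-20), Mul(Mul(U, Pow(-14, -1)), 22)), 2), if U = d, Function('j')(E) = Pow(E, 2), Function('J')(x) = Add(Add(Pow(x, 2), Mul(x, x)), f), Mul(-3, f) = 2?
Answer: Rational(71487025, 441) ≈ 1.6210e+5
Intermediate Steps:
f = Rational(-2, 3) (f = Mul(Rational(-1, 3), 2) = Rational(-2, 3) ≈ -0.66667)
Function('J')(x) = Add(Rational(-2, 3), Mul(2, Pow(x, 2))) (Function('J')(x) = Add(Add(Pow(x, 2), Mul(x, x)), Rational(-2, 3)) = Add(Add(Pow(x, 2), Pow(x, 2)), Rational(-2, 3)) = Add(Mul(2, Pow(x, 2)), Rational(-2, 3)) = Add(Rational(-2, 3), Mul(2, Pow(x, 2))))
d = Rational(-5, 3) (d = Add(Add(Rational(-2, 3), Mul(2, Pow(2, 2))), Mul(-1, 9)) = Add(Add(Rational(-2, 3), Mul(2, 4)), -9) = Add(Add(Rational(-2, 3), 8), -9) = Add(Rational(22, 3), -9) = Rational(-5, 3) ≈ -1.6667)
U = Rational(-5, 3) ≈ -1.6667
Pow(Add(Function('j')(-20), Mul(Mul(U, Pow(-14, -1)), 22)), 2) = Pow(Add(Pow(-20, 2), Mul(Mul(Rational(-5, 3), Pow(-14, -1)), 22)), 2) = Pow(Add(400, Mul(Mul(Rational(-5, 3), Rational(-1, 14)), 22)), 2) = Pow(Add(400, Mul(Rational(5, 42), 22)), 2) = Pow(Add(400, Rational(55, 21)), 2) = Pow(Rational(8455, 21), 2) = Rational(71487025, 441)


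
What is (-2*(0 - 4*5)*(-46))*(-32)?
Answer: 58880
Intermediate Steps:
(-2*(0 - 4*5)*(-46))*(-32) = (-2*(0 - 20)*(-46))*(-32) = (-2*(-20)*(-46))*(-32) = (40*(-46))*(-32) = -1840*(-32) = 58880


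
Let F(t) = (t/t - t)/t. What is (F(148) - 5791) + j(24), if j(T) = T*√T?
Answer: -857215/148 + 48*√6 ≈ -5674.4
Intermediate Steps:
j(T) = T^(3/2)
F(t) = (1 - t)/t
(F(148) - 5791) + j(24) = ((1 - 1*148)/148 - 5791) + 24^(3/2) = ((1 - 148)/148 - 5791) + 48*√6 = ((1/148)*(-147) - 5791) + 48*√6 = (-147/148 - 5791) + 48*√6 = -857215/148 + 48*√6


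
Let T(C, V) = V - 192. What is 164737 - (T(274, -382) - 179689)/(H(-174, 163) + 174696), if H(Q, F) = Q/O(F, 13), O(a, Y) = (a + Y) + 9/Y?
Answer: 66105163133761/401274450 ≈ 1.6474e+5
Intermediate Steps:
O(a, Y) = Y + a + 9/Y (O(a, Y) = (Y + a) + 9/Y = Y + a + 9/Y)
T(C, V) = -192 + V
H(Q, F) = Q/(178/13 + F) (H(Q, F) = Q/(13 + F + 9/13) = Q/(178/13 + F))
164737 - (T(274, -382) - 179689)/(H(-174, 163) + 174696) = 164737 - ((-192 - 382) - 179689)/(13*(-174)/(178 + 13*163) + 174696) = 164737 - (-574 - 179689)/(13*(-174)/(178 + 2119) + 174696) = 164737 - (-180263)/(13*(-174)/2297 + 174696) = 164737 - (-180263)/(13*(-174)*(1/2297) + 174696) = 164737 - (-180263)/(-2262/2297 + 174696) = 164737 - (-180263)/401274450/2297 = 164737 - (-180263)*2297/401274450 = 164737 - 1*(-414064111/401274450) = 164737 + 414064111/401274450 = 66105163133761/401274450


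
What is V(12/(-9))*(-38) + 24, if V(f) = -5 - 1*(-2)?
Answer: 138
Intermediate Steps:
V(f) = -3 (V(f) = -5 + 2 = -3)
V(12/(-9))*(-38) + 24 = -3*(-38) + 24 = 114 + 24 = 138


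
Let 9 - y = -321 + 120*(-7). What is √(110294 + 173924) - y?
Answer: -1170 + √284218 ≈ -636.88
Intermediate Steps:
y = 1170 (y = 9 - (-321 + 120*(-7)) = 9 - (-321 - 840) = 9 - 1*(-1161) = 9 + 1161 = 1170)
√(110294 + 173924) - y = √(110294 + 173924) - 1*1170 = √284218 - 1170 = -1170 + √284218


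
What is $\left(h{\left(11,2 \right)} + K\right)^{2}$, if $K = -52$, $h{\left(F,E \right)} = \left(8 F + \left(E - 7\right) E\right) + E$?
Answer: $784$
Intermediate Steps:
$h{\left(F,E \right)} = E + 8 F + E \left(-7 + E\right)$ ($h{\left(F,E \right)} = \left(8 F + \left(E - 7\right) E\right) + E = \left(8 F + \left(-7 + E\right) E\right) + E = \left(8 F + E \left(-7 + E\right)\right) + E = E + 8 F + E \left(-7 + E\right)$)
$\left(h{\left(11,2 \right)} + K\right)^{2} = \left(\left(2^{2} - 12 + 8 \cdot 11\right) - 52\right)^{2} = \left(\left(4 - 12 + 88\right) - 52\right)^{2} = \left(80 - 52\right)^{2} = 28^{2} = 784$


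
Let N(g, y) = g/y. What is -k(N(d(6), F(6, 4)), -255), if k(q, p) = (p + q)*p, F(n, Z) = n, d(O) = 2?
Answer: -64940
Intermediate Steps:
k(q, p) = p*(p + q)
-k(N(d(6), F(6, 4)), -255) = -(-255)*(-255 + 2/6) = -(-255)*(-255 + 2*(⅙)) = -(-255)*(-255 + ⅓) = -(-255)*(-764)/3 = -1*64940 = -64940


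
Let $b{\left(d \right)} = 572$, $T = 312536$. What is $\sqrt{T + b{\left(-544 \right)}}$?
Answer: $2 \sqrt{78277} \approx 559.56$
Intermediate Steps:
$\sqrt{T + b{\left(-544 \right)}} = \sqrt{312536 + 572} = \sqrt{313108} = 2 \sqrt{78277}$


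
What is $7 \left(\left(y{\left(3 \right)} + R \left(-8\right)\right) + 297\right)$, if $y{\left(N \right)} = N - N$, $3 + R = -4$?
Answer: $2471$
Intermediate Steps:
$R = -7$ ($R = -3 - 4 = -7$)
$y{\left(N \right)} = 0$
$7 \left(\left(y{\left(3 \right)} + R \left(-8\right)\right) + 297\right) = 7 \left(\left(0 - -56\right) + 297\right) = 7 \left(\left(0 + 56\right) + 297\right) = 7 \left(56 + 297\right) = 7 \cdot 353 = 2471$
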